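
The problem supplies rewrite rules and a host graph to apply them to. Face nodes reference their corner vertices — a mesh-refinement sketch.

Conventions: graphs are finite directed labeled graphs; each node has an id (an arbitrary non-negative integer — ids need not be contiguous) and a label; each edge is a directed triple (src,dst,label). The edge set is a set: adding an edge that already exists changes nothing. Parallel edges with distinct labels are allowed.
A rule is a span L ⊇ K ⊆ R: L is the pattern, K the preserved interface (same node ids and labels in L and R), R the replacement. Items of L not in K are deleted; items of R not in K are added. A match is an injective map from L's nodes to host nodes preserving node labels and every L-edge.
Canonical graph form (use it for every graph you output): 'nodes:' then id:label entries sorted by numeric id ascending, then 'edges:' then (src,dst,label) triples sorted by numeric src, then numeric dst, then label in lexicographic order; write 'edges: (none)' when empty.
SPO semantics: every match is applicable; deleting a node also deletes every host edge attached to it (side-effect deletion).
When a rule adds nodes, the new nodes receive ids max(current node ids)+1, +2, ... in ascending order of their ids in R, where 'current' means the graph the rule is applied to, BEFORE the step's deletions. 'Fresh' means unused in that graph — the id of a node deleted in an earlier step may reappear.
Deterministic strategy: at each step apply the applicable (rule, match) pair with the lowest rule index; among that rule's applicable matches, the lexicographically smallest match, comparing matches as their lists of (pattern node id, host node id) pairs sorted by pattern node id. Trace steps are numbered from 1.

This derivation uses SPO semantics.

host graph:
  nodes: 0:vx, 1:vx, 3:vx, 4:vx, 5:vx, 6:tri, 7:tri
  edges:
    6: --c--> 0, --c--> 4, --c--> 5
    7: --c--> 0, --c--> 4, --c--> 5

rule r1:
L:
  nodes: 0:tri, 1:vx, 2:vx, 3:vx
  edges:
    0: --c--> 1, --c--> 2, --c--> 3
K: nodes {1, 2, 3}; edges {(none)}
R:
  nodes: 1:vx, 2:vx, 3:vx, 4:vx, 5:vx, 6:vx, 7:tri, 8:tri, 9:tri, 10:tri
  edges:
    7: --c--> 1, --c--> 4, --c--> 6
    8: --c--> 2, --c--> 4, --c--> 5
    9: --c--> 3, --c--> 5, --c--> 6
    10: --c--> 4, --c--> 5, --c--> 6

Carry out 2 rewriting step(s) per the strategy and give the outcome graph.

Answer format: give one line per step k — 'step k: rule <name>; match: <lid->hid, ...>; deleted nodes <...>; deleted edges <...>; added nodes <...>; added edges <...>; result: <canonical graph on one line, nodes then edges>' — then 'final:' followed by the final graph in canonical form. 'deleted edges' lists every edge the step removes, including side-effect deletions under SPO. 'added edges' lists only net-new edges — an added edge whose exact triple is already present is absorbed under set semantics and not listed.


step 1: rule r1; match: 0->6, 1->0, 2->4, 3->5; deleted nodes 6; deleted edges (6,0,c); (6,4,c); (6,5,c); added nodes 8, 9, 10, 11, 12, 13, 14; added edges (11,0,c); (11,8,c); (11,10,c); (12,4,c); (12,8,c); (12,9,c); (13,5,c); (13,9,c); (13,10,c); (14,8,c); (14,9,c); (14,10,c); result: nodes: 0:vx, 1:vx, 3:vx, 4:vx, 5:vx, 7:tri, 8:vx, 9:vx, 10:vx, 11:tri, 12:tri, 13:tri, 14:tri edges: (7,0,c); (7,4,c); (7,5,c); (11,0,c); (11,8,c); (11,10,c); (12,4,c); (12,8,c); (12,9,c); (13,5,c); (13,9,c); (13,10,c); (14,8,c); (14,9,c); (14,10,c)
step 2: rule r1; match: 0->7, 1->0, 2->4, 3->5; deleted nodes 7; deleted edges (7,0,c); (7,4,c); (7,5,c); added nodes 15, 16, 17, 18, 19, 20, 21; added edges (18,0,c); (18,15,c); (18,17,c); (19,4,c); (19,15,c); (19,16,c); (20,5,c); (20,16,c); (20,17,c); (21,15,c); (21,16,c); (21,17,c); result: nodes: 0:vx, 1:vx, 3:vx, 4:vx, 5:vx, 8:vx, 9:vx, 10:vx, 11:tri, 12:tri, 13:tri, 14:tri, 15:vx, 16:vx, 17:vx, 18:tri, 19:tri, 20:tri, 21:tri edges: (11,0,c); (11,8,c); (11,10,c); (12,4,c); (12,8,c); (12,9,c); (13,5,c); (13,9,c); (13,10,c); (14,8,c); (14,9,c); (14,10,c); (18,0,c); (18,15,c); (18,17,c); (19,4,c); (19,15,c); (19,16,c); (20,5,c); (20,16,c); (20,17,c); (21,15,c); (21,16,c); (21,17,c)
final:
nodes: 0:vx, 1:vx, 3:vx, 4:vx, 5:vx, 8:vx, 9:vx, 10:vx, 11:tri, 12:tri, 13:tri, 14:tri, 15:vx, 16:vx, 17:vx, 18:tri, 19:tri, 20:tri, 21:tri
edges: (11,0,c); (11,8,c); (11,10,c); (12,4,c); (12,8,c); (12,9,c); (13,5,c); (13,9,c); (13,10,c); (14,8,c); (14,9,c); (14,10,c); (18,0,c); (18,15,c); (18,17,c); (19,4,c); (19,15,c); (19,16,c); (20,5,c); (20,16,c); (20,17,c); (21,15,c); (21,16,c); (21,17,c)


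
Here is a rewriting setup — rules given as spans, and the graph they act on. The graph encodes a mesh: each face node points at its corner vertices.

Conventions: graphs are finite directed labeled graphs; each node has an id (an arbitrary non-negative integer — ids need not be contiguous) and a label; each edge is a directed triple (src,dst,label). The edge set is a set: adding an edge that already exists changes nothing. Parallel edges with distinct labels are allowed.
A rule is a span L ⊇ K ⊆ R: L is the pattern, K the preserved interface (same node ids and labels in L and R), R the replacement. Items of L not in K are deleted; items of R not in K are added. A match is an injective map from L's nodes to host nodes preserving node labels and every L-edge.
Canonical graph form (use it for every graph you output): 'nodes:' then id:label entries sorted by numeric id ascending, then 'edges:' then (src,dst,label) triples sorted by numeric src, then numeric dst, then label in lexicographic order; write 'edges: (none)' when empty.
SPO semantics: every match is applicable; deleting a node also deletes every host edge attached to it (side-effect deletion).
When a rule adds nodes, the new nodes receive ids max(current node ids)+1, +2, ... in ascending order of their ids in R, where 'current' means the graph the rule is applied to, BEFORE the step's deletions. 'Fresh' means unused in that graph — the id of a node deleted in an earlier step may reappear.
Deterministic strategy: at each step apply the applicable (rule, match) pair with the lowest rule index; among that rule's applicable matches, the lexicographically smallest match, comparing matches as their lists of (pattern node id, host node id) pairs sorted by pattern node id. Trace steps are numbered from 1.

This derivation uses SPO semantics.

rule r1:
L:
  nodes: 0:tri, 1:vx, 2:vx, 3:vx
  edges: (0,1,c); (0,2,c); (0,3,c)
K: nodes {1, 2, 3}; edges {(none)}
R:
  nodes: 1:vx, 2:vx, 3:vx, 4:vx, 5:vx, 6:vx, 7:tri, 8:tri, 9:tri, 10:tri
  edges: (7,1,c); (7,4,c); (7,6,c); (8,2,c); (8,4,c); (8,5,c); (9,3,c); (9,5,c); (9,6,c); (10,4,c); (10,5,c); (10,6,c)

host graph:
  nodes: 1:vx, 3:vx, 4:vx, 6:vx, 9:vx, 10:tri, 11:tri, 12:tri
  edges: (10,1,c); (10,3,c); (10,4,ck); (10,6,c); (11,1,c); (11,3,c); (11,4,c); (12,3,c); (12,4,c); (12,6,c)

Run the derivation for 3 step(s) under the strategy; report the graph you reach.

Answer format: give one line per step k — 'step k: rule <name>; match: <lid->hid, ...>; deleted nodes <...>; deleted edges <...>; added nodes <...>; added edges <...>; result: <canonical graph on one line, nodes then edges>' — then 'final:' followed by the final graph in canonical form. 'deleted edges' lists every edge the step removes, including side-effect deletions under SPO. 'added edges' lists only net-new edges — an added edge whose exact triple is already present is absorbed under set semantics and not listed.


step 1: rule r1; match: 0->10, 1->1, 2->3, 3->6; deleted nodes 10; deleted edges (10,1,c); (10,3,c); (10,4,ck); (10,6,c); added nodes 13, 14, 15, 16, 17, 18, 19; added edges (16,1,c); (16,13,c); (16,15,c); (17,3,c); (17,13,c); (17,14,c); (18,6,c); (18,14,c); (18,15,c); (19,13,c); (19,14,c); (19,15,c); result: nodes: 1:vx, 3:vx, 4:vx, 6:vx, 9:vx, 11:tri, 12:tri, 13:vx, 14:vx, 15:vx, 16:tri, 17:tri, 18:tri, 19:tri edges: (11,1,c); (11,3,c); (11,4,c); (12,3,c); (12,4,c); (12,6,c); (16,1,c); (16,13,c); (16,15,c); (17,3,c); (17,13,c); (17,14,c); (18,6,c); (18,14,c); (18,15,c); (19,13,c); (19,14,c); (19,15,c)
step 2: rule r1; match: 0->11, 1->1, 2->3, 3->4; deleted nodes 11; deleted edges (11,1,c); (11,3,c); (11,4,c); added nodes 20, 21, 22, 23, 24, 25, 26; added edges (23,1,c); (23,20,c); (23,22,c); (24,3,c); (24,20,c); (24,21,c); (25,4,c); (25,21,c); (25,22,c); (26,20,c); (26,21,c); (26,22,c); result: nodes: 1:vx, 3:vx, 4:vx, 6:vx, 9:vx, 12:tri, 13:vx, 14:vx, 15:vx, 16:tri, 17:tri, 18:tri, 19:tri, 20:vx, 21:vx, 22:vx, 23:tri, 24:tri, 25:tri, 26:tri edges: (12,3,c); (12,4,c); (12,6,c); (16,1,c); (16,13,c); (16,15,c); (17,3,c); (17,13,c); (17,14,c); (18,6,c); (18,14,c); (18,15,c); (19,13,c); (19,14,c); (19,15,c); (23,1,c); (23,20,c); (23,22,c); (24,3,c); (24,20,c); (24,21,c); (25,4,c); (25,21,c); (25,22,c); (26,20,c); (26,21,c); (26,22,c)
step 3: rule r1; match: 0->12, 1->3, 2->4, 3->6; deleted nodes 12; deleted edges (12,3,c); (12,4,c); (12,6,c); added nodes 27, 28, 29, 30, 31, 32, 33; added edges (30,3,c); (30,27,c); (30,29,c); (31,4,c); (31,27,c); (31,28,c); (32,6,c); (32,28,c); (32,29,c); (33,27,c); (33,28,c); (33,29,c); result: nodes: 1:vx, 3:vx, 4:vx, 6:vx, 9:vx, 13:vx, 14:vx, 15:vx, 16:tri, 17:tri, 18:tri, 19:tri, 20:vx, 21:vx, 22:vx, 23:tri, 24:tri, 25:tri, 26:tri, 27:vx, 28:vx, 29:vx, 30:tri, 31:tri, 32:tri, 33:tri edges: (16,1,c); (16,13,c); (16,15,c); (17,3,c); (17,13,c); (17,14,c); (18,6,c); (18,14,c); (18,15,c); (19,13,c); (19,14,c); (19,15,c); (23,1,c); (23,20,c); (23,22,c); (24,3,c); (24,20,c); (24,21,c); (25,4,c); (25,21,c); (25,22,c); (26,20,c); (26,21,c); (26,22,c); (30,3,c); (30,27,c); (30,29,c); (31,4,c); (31,27,c); (31,28,c); (32,6,c); (32,28,c); (32,29,c); (33,27,c); (33,28,c); (33,29,c)
final:
nodes: 1:vx, 3:vx, 4:vx, 6:vx, 9:vx, 13:vx, 14:vx, 15:vx, 16:tri, 17:tri, 18:tri, 19:tri, 20:vx, 21:vx, 22:vx, 23:tri, 24:tri, 25:tri, 26:tri, 27:vx, 28:vx, 29:vx, 30:tri, 31:tri, 32:tri, 33:tri
edges: (16,1,c); (16,13,c); (16,15,c); (17,3,c); (17,13,c); (17,14,c); (18,6,c); (18,14,c); (18,15,c); (19,13,c); (19,14,c); (19,15,c); (23,1,c); (23,20,c); (23,22,c); (24,3,c); (24,20,c); (24,21,c); (25,4,c); (25,21,c); (25,22,c); (26,20,c); (26,21,c); (26,22,c); (30,3,c); (30,27,c); (30,29,c); (31,4,c); (31,27,c); (31,28,c); (32,6,c); (32,28,c); (32,29,c); (33,27,c); (33,28,c); (33,29,c)


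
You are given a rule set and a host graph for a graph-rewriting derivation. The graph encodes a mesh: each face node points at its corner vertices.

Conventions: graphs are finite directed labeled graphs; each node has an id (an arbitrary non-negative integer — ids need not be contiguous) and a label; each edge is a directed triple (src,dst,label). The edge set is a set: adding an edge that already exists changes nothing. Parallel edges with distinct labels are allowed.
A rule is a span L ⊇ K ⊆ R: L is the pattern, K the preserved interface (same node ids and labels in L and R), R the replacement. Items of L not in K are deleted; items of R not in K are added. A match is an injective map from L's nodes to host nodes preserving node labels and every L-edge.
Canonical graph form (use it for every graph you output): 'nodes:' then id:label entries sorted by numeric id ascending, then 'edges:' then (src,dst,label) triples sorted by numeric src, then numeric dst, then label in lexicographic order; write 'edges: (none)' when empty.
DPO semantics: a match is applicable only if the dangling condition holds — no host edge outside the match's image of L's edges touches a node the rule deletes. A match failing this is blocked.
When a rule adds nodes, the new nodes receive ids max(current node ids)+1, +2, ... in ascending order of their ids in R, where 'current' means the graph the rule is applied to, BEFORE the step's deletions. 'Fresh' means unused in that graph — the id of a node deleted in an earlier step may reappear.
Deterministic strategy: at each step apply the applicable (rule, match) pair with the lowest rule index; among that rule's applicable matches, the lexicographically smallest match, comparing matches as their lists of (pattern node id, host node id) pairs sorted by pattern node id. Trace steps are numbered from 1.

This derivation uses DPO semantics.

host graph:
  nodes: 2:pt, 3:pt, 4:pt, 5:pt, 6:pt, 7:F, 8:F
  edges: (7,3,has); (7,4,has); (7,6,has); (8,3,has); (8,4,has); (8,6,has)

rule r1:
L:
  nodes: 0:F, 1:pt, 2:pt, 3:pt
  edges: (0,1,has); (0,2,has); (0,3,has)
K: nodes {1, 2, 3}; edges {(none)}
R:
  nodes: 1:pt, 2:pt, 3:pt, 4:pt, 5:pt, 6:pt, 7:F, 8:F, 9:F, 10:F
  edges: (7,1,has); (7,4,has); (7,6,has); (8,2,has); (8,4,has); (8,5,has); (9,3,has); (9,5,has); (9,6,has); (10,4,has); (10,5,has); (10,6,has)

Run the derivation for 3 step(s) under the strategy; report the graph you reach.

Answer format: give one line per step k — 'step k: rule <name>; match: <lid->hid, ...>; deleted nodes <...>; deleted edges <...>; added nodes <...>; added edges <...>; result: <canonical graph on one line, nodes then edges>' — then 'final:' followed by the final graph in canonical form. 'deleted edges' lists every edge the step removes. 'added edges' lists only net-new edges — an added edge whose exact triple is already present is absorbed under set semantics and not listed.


step 1: rule r1; match: 0->7, 1->3, 2->4, 3->6; deleted nodes 7; deleted edges (7,3,has); (7,4,has); (7,6,has); added nodes 9, 10, 11, 12, 13, 14, 15; added edges (12,3,has); (12,9,has); (12,11,has); (13,4,has); (13,9,has); (13,10,has); (14,6,has); (14,10,has); (14,11,has); (15,9,has); (15,10,has); (15,11,has); result: nodes: 2:pt, 3:pt, 4:pt, 5:pt, 6:pt, 8:F, 9:pt, 10:pt, 11:pt, 12:F, 13:F, 14:F, 15:F edges: (8,3,has); (8,4,has); (8,6,has); (12,3,has); (12,9,has); (12,11,has); (13,4,has); (13,9,has); (13,10,has); (14,6,has); (14,10,has); (14,11,has); (15,9,has); (15,10,has); (15,11,has)
step 2: rule r1; match: 0->8, 1->3, 2->4, 3->6; deleted nodes 8; deleted edges (8,3,has); (8,4,has); (8,6,has); added nodes 16, 17, 18, 19, 20, 21, 22; added edges (19,3,has); (19,16,has); (19,18,has); (20,4,has); (20,16,has); (20,17,has); (21,6,has); (21,17,has); (21,18,has); (22,16,has); (22,17,has); (22,18,has); result: nodes: 2:pt, 3:pt, 4:pt, 5:pt, 6:pt, 9:pt, 10:pt, 11:pt, 12:F, 13:F, 14:F, 15:F, 16:pt, 17:pt, 18:pt, 19:F, 20:F, 21:F, 22:F edges: (12,3,has); (12,9,has); (12,11,has); (13,4,has); (13,9,has); (13,10,has); (14,6,has); (14,10,has); (14,11,has); (15,9,has); (15,10,has); (15,11,has); (19,3,has); (19,16,has); (19,18,has); (20,4,has); (20,16,has); (20,17,has); (21,6,has); (21,17,has); (21,18,has); (22,16,has); (22,17,has); (22,18,has)
step 3: rule r1; match: 0->12, 1->3, 2->9, 3->11; deleted nodes 12; deleted edges (12,3,has); (12,9,has); (12,11,has); added nodes 23, 24, 25, 26, 27, 28, 29; added edges (26,3,has); (26,23,has); (26,25,has); (27,9,has); (27,23,has); (27,24,has); (28,11,has); (28,24,has); (28,25,has); (29,23,has); (29,24,has); (29,25,has); result: nodes: 2:pt, 3:pt, 4:pt, 5:pt, 6:pt, 9:pt, 10:pt, 11:pt, 13:F, 14:F, 15:F, 16:pt, 17:pt, 18:pt, 19:F, 20:F, 21:F, 22:F, 23:pt, 24:pt, 25:pt, 26:F, 27:F, 28:F, 29:F edges: (13,4,has); (13,9,has); (13,10,has); (14,6,has); (14,10,has); (14,11,has); (15,9,has); (15,10,has); (15,11,has); (19,3,has); (19,16,has); (19,18,has); (20,4,has); (20,16,has); (20,17,has); (21,6,has); (21,17,has); (21,18,has); (22,16,has); (22,17,has); (22,18,has); (26,3,has); (26,23,has); (26,25,has); (27,9,has); (27,23,has); (27,24,has); (28,11,has); (28,24,has); (28,25,has); (29,23,has); (29,24,has); (29,25,has)
final:
nodes: 2:pt, 3:pt, 4:pt, 5:pt, 6:pt, 9:pt, 10:pt, 11:pt, 13:F, 14:F, 15:F, 16:pt, 17:pt, 18:pt, 19:F, 20:F, 21:F, 22:F, 23:pt, 24:pt, 25:pt, 26:F, 27:F, 28:F, 29:F
edges: (13,4,has); (13,9,has); (13,10,has); (14,6,has); (14,10,has); (14,11,has); (15,9,has); (15,10,has); (15,11,has); (19,3,has); (19,16,has); (19,18,has); (20,4,has); (20,16,has); (20,17,has); (21,6,has); (21,17,has); (21,18,has); (22,16,has); (22,17,has); (22,18,has); (26,3,has); (26,23,has); (26,25,has); (27,9,has); (27,23,has); (27,24,has); (28,11,has); (28,24,has); (28,25,has); (29,23,has); (29,24,has); (29,25,has)


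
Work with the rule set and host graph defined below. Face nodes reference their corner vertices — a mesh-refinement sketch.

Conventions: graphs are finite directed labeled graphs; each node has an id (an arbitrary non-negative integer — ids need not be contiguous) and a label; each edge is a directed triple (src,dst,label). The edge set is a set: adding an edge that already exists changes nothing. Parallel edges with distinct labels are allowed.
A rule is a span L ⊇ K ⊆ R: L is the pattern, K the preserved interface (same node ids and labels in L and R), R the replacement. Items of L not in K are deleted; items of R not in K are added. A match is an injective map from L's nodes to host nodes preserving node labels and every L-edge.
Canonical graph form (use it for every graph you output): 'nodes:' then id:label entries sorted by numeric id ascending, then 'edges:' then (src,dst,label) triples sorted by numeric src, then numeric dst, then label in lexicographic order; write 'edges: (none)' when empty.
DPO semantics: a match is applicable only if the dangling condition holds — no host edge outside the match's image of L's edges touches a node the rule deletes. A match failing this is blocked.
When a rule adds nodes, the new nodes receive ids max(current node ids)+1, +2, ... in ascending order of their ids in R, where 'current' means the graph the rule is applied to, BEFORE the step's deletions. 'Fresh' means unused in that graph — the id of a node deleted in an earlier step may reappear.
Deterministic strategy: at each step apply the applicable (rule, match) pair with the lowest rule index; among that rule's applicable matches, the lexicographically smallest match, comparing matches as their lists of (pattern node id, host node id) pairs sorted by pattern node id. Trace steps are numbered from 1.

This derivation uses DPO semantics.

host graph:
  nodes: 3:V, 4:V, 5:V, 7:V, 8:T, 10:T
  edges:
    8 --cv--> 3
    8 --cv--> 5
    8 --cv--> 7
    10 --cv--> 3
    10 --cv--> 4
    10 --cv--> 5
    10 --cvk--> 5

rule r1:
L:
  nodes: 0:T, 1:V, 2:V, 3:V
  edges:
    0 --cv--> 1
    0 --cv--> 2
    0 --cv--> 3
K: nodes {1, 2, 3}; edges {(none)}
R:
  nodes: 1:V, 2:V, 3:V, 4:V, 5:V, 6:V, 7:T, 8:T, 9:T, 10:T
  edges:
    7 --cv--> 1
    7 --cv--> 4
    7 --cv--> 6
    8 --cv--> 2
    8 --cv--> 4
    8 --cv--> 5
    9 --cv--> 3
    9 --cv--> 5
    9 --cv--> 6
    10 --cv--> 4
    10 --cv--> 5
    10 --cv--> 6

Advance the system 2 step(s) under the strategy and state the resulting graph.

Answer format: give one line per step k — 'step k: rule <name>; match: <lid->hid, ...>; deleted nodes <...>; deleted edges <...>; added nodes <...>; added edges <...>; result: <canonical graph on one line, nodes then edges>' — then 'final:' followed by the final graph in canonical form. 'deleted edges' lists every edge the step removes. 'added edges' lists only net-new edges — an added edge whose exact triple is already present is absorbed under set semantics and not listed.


step 1: rule r1; match: 0->8, 1->3, 2->5, 3->7; deleted nodes 8; deleted edges (8,3,cv); (8,5,cv); (8,7,cv); added nodes 11, 12, 13, 14, 15, 16, 17; added edges (14,3,cv); (14,11,cv); (14,13,cv); (15,5,cv); (15,11,cv); (15,12,cv); (16,7,cv); (16,12,cv); (16,13,cv); (17,11,cv); (17,12,cv); (17,13,cv); result: nodes: 3:V, 4:V, 5:V, 7:V, 10:T, 11:V, 12:V, 13:V, 14:T, 15:T, 16:T, 17:T edges: (10,3,cv); (10,4,cv); (10,5,cv); (10,5,cvk); (14,3,cv); (14,11,cv); (14,13,cv); (15,5,cv); (15,11,cv); (15,12,cv); (16,7,cv); (16,12,cv); (16,13,cv); (17,11,cv); (17,12,cv); (17,13,cv)
step 2: rule r1; match: 0->14, 1->3, 2->11, 3->13; deleted nodes 14; deleted edges (14,3,cv); (14,11,cv); (14,13,cv); added nodes 18, 19, 20, 21, 22, 23, 24; added edges (21,3,cv); (21,18,cv); (21,20,cv); (22,11,cv); (22,18,cv); (22,19,cv); (23,13,cv); (23,19,cv); (23,20,cv); (24,18,cv); (24,19,cv); (24,20,cv); result: nodes: 3:V, 4:V, 5:V, 7:V, 10:T, 11:V, 12:V, 13:V, 15:T, 16:T, 17:T, 18:V, 19:V, 20:V, 21:T, 22:T, 23:T, 24:T edges: (10,3,cv); (10,4,cv); (10,5,cv); (10,5,cvk); (15,5,cv); (15,11,cv); (15,12,cv); (16,7,cv); (16,12,cv); (16,13,cv); (17,11,cv); (17,12,cv); (17,13,cv); (21,3,cv); (21,18,cv); (21,20,cv); (22,11,cv); (22,18,cv); (22,19,cv); (23,13,cv); (23,19,cv); (23,20,cv); (24,18,cv); (24,19,cv); (24,20,cv)
final:
nodes: 3:V, 4:V, 5:V, 7:V, 10:T, 11:V, 12:V, 13:V, 15:T, 16:T, 17:T, 18:V, 19:V, 20:V, 21:T, 22:T, 23:T, 24:T
edges: (10,3,cv); (10,4,cv); (10,5,cv); (10,5,cvk); (15,5,cv); (15,11,cv); (15,12,cv); (16,7,cv); (16,12,cv); (16,13,cv); (17,11,cv); (17,12,cv); (17,13,cv); (21,3,cv); (21,18,cv); (21,20,cv); (22,11,cv); (22,18,cv); (22,19,cv); (23,13,cv); (23,19,cv); (23,20,cv); (24,18,cv); (24,19,cv); (24,20,cv)


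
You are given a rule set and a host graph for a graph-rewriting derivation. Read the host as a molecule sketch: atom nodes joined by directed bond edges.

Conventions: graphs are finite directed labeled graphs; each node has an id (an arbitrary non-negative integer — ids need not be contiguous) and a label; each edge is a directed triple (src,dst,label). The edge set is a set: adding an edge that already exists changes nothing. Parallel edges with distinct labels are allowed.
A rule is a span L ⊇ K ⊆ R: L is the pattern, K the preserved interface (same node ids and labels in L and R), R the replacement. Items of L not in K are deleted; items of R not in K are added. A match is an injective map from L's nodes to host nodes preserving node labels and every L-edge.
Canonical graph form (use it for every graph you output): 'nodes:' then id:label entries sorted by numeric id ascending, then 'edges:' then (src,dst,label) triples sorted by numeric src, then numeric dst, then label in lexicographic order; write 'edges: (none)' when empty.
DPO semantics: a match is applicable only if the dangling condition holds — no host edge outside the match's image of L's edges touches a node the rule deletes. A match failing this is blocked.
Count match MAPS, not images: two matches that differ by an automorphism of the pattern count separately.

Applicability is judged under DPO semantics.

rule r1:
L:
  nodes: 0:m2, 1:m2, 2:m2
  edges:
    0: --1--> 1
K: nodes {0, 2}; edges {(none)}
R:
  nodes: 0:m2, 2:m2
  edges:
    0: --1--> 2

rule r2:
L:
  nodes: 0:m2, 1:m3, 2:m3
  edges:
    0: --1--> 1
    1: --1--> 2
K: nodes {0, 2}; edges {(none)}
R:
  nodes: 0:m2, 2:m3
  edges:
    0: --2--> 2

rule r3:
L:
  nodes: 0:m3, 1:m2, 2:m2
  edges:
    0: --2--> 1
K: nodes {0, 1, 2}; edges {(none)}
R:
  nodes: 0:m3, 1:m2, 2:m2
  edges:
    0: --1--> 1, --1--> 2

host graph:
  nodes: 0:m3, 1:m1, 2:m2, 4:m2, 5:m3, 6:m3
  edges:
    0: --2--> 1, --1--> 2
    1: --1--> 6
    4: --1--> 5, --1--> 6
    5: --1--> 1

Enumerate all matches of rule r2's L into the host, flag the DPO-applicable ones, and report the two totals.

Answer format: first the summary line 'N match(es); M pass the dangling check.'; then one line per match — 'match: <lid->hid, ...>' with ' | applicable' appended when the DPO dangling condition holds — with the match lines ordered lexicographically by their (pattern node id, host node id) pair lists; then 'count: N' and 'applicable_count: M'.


0 match(es); 0 pass the dangling check.
count: 0
applicable_count: 0


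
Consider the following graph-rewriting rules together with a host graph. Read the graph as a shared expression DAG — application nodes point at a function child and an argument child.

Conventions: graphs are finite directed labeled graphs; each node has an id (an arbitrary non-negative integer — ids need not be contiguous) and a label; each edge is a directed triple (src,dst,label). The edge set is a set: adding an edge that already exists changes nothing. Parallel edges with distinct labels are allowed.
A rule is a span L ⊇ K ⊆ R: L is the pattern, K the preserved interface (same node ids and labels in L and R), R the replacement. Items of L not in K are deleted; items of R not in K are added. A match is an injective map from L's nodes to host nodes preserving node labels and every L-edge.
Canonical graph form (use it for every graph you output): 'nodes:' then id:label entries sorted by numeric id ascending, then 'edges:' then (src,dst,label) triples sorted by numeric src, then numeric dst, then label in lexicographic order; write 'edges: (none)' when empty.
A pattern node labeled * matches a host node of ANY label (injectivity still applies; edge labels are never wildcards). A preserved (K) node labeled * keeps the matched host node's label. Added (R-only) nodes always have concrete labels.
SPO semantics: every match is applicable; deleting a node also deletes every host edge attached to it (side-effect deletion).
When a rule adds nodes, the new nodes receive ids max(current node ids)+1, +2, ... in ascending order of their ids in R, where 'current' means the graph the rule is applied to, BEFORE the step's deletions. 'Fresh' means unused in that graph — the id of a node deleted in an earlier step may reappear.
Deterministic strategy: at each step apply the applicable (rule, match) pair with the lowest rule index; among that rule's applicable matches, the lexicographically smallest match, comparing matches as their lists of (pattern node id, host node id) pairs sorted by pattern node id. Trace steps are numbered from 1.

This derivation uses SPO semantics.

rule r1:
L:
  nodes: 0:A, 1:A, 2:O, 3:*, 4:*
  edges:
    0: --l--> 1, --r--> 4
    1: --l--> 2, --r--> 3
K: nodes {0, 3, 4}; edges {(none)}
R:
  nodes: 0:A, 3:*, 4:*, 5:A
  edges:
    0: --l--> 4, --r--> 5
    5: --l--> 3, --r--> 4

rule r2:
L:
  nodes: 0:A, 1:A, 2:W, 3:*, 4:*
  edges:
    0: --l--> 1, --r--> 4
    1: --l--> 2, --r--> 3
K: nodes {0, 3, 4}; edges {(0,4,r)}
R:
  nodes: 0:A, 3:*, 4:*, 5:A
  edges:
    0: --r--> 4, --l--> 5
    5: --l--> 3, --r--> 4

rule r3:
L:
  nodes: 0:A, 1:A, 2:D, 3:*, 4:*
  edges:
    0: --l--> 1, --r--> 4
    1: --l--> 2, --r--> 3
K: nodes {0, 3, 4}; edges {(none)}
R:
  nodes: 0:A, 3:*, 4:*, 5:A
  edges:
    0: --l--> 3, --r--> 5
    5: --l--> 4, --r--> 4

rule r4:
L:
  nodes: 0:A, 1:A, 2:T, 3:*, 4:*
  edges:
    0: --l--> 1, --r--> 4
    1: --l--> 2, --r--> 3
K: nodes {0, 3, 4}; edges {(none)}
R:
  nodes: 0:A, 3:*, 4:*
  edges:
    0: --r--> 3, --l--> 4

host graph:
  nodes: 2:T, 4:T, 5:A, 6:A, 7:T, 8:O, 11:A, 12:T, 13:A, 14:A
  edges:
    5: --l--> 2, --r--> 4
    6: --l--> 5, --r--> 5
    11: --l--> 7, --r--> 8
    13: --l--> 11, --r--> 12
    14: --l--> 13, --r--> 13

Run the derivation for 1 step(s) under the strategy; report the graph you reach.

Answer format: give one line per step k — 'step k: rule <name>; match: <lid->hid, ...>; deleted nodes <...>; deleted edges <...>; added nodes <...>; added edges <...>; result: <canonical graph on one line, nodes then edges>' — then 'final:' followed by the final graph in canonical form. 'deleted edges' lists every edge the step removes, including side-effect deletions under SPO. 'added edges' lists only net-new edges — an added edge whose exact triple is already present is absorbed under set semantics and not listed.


step 1: rule r4; match: 0->13, 1->11, 2->7, 3->8, 4->12; deleted nodes 7, 11; deleted edges (11,7,l); (11,8,r); (13,11,l); (13,12,r); added nodes (none); added edges (13,8,r); (13,12,l); result: nodes: 2:T, 4:T, 5:A, 6:A, 8:O, 12:T, 13:A, 14:A edges: (5,2,l); (5,4,r); (6,5,l); (6,5,r); (13,8,r); (13,12,l); (14,13,l); (14,13,r)
final:
nodes: 2:T, 4:T, 5:A, 6:A, 8:O, 12:T, 13:A, 14:A
edges: (5,2,l); (5,4,r); (6,5,l); (6,5,r); (13,8,r); (13,12,l); (14,13,l); (14,13,r)


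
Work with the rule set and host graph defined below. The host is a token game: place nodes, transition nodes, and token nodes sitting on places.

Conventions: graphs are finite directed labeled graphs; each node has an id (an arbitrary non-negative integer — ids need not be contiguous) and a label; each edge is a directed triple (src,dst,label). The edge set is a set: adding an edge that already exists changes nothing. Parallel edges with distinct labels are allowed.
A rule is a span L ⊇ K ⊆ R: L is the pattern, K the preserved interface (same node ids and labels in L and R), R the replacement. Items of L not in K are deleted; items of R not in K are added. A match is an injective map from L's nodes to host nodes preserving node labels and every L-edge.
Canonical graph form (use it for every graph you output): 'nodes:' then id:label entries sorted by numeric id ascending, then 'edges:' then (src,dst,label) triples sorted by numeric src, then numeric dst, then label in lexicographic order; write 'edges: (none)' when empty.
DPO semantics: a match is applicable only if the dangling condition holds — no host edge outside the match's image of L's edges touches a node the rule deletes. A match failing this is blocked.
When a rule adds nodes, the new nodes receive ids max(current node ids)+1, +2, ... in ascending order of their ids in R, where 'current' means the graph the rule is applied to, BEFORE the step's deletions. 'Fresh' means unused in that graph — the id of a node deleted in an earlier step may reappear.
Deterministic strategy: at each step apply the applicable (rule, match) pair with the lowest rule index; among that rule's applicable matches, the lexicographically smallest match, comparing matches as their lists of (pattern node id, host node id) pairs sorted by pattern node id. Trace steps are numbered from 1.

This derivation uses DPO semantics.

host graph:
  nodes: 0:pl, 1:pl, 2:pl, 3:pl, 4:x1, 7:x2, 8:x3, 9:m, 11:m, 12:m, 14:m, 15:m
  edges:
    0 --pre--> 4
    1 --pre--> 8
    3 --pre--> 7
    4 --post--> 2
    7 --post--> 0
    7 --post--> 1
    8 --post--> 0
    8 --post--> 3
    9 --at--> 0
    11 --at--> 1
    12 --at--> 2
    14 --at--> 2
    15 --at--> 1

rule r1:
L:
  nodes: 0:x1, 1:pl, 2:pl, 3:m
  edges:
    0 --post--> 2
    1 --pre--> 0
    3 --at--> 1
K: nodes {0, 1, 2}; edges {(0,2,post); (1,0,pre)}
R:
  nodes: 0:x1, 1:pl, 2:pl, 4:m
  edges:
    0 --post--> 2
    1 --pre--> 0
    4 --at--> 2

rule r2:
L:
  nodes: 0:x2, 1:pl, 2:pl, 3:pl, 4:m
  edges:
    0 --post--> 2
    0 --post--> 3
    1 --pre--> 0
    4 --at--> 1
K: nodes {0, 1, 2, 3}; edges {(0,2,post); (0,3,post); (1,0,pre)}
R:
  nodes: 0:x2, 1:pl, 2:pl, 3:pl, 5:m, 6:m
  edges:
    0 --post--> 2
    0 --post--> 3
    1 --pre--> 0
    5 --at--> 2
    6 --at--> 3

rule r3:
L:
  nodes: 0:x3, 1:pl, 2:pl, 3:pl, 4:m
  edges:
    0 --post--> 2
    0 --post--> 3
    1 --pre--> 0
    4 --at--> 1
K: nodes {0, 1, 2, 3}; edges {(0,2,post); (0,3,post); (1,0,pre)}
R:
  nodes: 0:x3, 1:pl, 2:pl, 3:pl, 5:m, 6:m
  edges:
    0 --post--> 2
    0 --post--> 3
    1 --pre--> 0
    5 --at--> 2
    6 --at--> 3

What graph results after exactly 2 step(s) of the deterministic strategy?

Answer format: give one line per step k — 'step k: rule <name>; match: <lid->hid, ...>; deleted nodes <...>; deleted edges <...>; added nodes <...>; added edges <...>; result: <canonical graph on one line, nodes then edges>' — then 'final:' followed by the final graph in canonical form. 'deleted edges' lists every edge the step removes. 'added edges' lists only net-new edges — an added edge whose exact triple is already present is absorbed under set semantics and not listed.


step 1: rule r1; match: 0->4, 1->0, 2->2, 3->9; deleted nodes 9; deleted edges (9,0,at); added nodes 16; added edges (16,2,at); result: nodes: 0:pl, 1:pl, 2:pl, 3:pl, 4:x1, 7:x2, 8:x3, 11:m, 12:m, 14:m, 15:m, 16:m edges: (0,4,pre); (1,8,pre); (3,7,pre); (4,2,post); (7,0,post); (7,1,post); (8,0,post); (8,3,post); (11,1,at); (12,2,at); (14,2,at); (15,1,at); (16,2,at)
step 2: rule r3; match: 0->8, 1->1, 2->0, 3->3, 4->11; deleted nodes 11; deleted edges (11,1,at); added nodes 17, 18; added edges (17,0,at); (18,3,at); result: nodes: 0:pl, 1:pl, 2:pl, 3:pl, 4:x1, 7:x2, 8:x3, 12:m, 14:m, 15:m, 16:m, 17:m, 18:m edges: (0,4,pre); (1,8,pre); (3,7,pre); (4,2,post); (7,0,post); (7,1,post); (8,0,post); (8,3,post); (12,2,at); (14,2,at); (15,1,at); (16,2,at); (17,0,at); (18,3,at)
final:
nodes: 0:pl, 1:pl, 2:pl, 3:pl, 4:x1, 7:x2, 8:x3, 12:m, 14:m, 15:m, 16:m, 17:m, 18:m
edges: (0,4,pre); (1,8,pre); (3,7,pre); (4,2,post); (7,0,post); (7,1,post); (8,0,post); (8,3,post); (12,2,at); (14,2,at); (15,1,at); (16,2,at); (17,0,at); (18,3,at)


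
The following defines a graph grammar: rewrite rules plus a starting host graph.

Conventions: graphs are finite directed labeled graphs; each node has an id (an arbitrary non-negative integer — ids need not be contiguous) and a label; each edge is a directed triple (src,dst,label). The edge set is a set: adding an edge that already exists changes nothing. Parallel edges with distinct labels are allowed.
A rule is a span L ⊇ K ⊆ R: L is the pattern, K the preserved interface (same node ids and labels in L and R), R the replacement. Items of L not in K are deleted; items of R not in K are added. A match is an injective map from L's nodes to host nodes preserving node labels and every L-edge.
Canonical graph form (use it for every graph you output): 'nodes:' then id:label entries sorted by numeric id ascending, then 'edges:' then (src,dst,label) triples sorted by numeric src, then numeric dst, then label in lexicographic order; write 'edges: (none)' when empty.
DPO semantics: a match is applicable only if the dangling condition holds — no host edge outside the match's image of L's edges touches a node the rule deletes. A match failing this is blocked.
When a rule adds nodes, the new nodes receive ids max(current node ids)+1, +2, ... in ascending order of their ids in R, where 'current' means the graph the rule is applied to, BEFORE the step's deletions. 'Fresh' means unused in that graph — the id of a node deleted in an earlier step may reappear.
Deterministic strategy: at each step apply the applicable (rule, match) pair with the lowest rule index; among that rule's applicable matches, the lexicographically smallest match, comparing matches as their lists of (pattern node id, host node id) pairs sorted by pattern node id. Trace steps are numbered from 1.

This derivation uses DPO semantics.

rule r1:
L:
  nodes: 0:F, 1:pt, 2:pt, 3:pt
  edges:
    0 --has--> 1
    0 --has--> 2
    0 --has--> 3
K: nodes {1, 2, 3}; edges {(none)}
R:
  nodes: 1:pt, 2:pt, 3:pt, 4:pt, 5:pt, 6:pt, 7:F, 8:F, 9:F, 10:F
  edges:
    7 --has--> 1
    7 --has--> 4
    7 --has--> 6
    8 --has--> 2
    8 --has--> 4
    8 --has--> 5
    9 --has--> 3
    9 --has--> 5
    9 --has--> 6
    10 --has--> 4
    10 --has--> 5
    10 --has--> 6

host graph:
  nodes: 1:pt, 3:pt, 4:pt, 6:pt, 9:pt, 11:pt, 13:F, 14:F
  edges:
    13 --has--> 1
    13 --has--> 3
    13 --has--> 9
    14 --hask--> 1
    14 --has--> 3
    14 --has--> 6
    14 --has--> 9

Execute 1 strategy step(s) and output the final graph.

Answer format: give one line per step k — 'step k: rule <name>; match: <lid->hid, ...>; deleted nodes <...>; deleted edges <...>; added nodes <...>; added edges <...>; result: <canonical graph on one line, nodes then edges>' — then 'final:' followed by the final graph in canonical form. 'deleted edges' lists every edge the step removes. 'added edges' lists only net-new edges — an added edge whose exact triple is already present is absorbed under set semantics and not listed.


step 1: rule r1; match: 0->13, 1->1, 2->3, 3->9; deleted nodes 13; deleted edges (13,1,has); (13,3,has); (13,9,has); added nodes 15, 16, 17, 18, 19, 20, 21; added edges (18,1,has); (18,15,has); (18,17,has); (19,3,has); (19,15,has); (19,16,has); (20,9,has); (20,16,has); (20,17,has); (21,15,has); (21,16,has); (21,17,has); result: nodes: 1:pt, 3:pt, 4:pt, 6:pt, 9:pt, 11:pt, 14:F, 15:pt, 16:pt, 17:pt, 18:F, 19:F, 20:F, 21:F edges: (14,1,hask); (14,3,has); (14,6,has); (14,9,has); (18,1,has); (18,15,has); (18,17,has); (19,3,has); (19,15,has); (19,16,has); (20,9,has); (20,16,has); (20,17,has); (21,15,has); (21,16,has); (21,17,has)
final:
nodes: 1:pt, 3:pt, 4:pt, 6:pt, 9:pt, 11:pt, 14:F, 15:pt, 16:pt, 17:pt, 18:F, 19:F, 20:F, 21:F
edges: (14,1,hask); (14,3,has); (14,6,has); (14,9,has); (18,1,has); (18,15,has); (18,17,has); (19,3,has); (19,15,has); (19,16,has); (20,9,has); (20,16,has); (20,17,has); (21,15,has); (21,16,has); (21,17,has)


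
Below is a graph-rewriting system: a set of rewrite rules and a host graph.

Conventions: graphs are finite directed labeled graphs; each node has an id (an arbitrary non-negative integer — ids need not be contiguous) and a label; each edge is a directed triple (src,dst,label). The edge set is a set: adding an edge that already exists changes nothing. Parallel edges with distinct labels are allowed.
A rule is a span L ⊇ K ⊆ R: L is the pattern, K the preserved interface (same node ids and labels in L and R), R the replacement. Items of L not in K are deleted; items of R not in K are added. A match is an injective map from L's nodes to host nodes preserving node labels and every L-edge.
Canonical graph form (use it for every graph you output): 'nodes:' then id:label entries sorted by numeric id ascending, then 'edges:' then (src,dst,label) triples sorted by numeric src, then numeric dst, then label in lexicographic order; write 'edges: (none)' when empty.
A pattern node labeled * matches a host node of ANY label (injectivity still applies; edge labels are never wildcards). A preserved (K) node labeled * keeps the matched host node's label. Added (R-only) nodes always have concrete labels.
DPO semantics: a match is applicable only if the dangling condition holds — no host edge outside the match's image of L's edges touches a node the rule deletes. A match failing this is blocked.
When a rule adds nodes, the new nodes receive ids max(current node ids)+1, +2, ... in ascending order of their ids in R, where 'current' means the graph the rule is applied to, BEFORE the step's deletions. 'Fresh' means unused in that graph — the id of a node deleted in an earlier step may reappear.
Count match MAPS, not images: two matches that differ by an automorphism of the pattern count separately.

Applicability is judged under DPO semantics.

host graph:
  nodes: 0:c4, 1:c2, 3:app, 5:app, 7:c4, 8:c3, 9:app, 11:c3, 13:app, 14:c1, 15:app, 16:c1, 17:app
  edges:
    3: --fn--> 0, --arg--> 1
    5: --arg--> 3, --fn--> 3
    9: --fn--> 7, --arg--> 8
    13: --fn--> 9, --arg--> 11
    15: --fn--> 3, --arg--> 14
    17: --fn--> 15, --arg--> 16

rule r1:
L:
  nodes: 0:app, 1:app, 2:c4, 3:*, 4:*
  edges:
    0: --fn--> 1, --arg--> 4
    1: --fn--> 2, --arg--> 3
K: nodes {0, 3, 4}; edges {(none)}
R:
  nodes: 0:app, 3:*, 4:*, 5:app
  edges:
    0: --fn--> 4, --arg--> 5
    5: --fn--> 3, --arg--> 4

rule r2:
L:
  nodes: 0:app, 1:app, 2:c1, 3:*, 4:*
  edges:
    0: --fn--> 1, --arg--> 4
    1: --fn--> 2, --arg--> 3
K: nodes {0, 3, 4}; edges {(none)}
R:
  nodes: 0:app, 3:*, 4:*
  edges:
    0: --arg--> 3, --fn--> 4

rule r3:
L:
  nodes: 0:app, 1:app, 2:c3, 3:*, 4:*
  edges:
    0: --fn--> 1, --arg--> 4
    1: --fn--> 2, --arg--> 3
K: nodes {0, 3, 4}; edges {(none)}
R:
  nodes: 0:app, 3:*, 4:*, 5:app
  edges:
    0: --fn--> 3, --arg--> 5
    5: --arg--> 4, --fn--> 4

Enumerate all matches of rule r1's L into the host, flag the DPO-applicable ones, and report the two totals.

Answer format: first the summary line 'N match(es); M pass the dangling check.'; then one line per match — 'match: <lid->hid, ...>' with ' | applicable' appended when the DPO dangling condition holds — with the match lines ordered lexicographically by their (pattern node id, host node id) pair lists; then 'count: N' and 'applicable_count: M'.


2 match(es); 1 pass the dangling check.
match: 0->13, 1->9, 2->7, 3->8, 4->11 | applicable
match: 0->15, 1->3, 2->0, 3->1, 4->14
count: 2
applicable_count: 1


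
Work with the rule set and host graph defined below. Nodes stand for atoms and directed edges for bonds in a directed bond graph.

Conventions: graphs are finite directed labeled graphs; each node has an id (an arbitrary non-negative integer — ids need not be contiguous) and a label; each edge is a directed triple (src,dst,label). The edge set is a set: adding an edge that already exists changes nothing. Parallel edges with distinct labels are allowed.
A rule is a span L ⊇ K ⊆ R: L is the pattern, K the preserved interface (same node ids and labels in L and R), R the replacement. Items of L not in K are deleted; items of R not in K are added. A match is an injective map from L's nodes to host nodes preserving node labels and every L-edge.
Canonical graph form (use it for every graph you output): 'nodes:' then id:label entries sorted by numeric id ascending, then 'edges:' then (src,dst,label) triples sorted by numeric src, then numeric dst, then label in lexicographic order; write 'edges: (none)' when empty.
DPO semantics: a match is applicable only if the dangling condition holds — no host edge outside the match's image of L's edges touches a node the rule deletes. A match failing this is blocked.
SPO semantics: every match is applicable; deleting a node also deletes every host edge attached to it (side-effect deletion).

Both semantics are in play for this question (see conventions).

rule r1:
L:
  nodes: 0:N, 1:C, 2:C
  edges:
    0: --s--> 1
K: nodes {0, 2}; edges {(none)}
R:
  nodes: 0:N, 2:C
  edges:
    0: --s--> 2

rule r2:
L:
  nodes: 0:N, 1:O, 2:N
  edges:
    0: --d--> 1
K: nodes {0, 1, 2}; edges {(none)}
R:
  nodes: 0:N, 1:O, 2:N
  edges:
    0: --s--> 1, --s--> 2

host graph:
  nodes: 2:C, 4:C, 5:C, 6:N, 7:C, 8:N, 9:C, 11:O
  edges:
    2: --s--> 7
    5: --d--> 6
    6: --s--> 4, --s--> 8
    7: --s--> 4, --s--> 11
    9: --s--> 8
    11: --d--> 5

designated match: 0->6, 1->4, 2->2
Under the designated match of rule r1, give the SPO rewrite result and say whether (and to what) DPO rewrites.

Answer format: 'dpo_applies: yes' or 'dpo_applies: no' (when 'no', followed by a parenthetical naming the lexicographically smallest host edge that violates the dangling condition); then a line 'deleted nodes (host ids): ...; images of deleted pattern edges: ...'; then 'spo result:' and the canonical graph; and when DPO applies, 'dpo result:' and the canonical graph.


dpo_applies: no
(the rule deletes node 4, which keeps host edge (7,4,s) outside the match image — the dangling condition fails, DPO blocks; SPO proceeds and side-deletes such edges)
deleted nodes (host ids): 4; images of deleted pattern edges: (6,4,s)
spo result:
nodes: 2:C, 5:C, 6:N, 7:C, 8:N, 9:C, 11:O
edges: (2,7,s); (5,6,d); (6,2,s); (6,8,s); (7,11,s); (9,8,s); (11,5,d)
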